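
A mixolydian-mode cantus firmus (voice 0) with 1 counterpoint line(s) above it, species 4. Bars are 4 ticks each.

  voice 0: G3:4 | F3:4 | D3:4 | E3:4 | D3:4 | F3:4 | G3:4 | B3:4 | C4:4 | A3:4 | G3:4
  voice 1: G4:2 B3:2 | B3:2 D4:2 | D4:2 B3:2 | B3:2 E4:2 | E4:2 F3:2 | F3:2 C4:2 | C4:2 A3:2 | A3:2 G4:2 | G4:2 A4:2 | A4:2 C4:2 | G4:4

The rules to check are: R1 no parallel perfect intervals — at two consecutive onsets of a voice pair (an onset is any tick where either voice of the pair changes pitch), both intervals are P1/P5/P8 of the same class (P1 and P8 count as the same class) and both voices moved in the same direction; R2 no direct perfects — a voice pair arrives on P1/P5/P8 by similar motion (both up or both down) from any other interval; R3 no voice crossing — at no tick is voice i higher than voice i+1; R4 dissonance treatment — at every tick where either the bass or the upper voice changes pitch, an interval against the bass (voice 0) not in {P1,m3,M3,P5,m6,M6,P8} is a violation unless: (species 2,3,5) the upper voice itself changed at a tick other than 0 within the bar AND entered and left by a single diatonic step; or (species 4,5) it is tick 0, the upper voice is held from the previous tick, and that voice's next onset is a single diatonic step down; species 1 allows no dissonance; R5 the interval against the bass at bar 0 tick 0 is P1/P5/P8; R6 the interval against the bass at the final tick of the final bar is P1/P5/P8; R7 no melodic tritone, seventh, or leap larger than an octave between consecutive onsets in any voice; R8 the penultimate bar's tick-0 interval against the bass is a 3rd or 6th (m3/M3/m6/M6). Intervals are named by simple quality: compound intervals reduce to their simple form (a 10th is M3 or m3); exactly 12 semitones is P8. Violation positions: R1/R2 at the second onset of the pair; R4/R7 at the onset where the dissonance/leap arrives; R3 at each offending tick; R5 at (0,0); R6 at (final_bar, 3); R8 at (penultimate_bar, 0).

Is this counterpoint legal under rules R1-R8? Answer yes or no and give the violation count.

No (10 violations)

bar 0: v0=G3 v1=G4 (P8)
bar 1: v0=F3 v1=B3 (TT)
bar 2: v0=D3 v1=D4 (P8)
bar 3: v0=E3 v1=B3 (P5)
bar 4: v0=D3 v1=E4 (M2)
bar 5: v0=F3 v1=F3 (P1)
bar 6: v0=G3 v1=C4 (P4)
bar 7: v0=B3 v1=A3 (M2)
bar 8: v0=C4 v1=G4 (P5)
bar 9: v0=A3 v1=A4 (P8)
bar 10: v0=G3 v1=G4 (P8)
  R4 @ bar1.0: F3/B3 TT untreated
  R4 @ bar4.0: D3/E4 M2 untreated
  R7 @ bar4.2: E4->F3 leap 11st
  R4 @ bar6.0: G3/C4 P4 untreated
  R4 @ bar6.2: G3/A3 M2 untreated
  R3 @ bar7.0: B3 above A3
  R4 @ bar7.0: B3/A3 M2 untreated
  R3 @ bar7.1: B3 above A3
  R7 @ bar7.2: A3->G4 leap 10st
  R8 @ bar9.0: penult P8 not 3rd/6th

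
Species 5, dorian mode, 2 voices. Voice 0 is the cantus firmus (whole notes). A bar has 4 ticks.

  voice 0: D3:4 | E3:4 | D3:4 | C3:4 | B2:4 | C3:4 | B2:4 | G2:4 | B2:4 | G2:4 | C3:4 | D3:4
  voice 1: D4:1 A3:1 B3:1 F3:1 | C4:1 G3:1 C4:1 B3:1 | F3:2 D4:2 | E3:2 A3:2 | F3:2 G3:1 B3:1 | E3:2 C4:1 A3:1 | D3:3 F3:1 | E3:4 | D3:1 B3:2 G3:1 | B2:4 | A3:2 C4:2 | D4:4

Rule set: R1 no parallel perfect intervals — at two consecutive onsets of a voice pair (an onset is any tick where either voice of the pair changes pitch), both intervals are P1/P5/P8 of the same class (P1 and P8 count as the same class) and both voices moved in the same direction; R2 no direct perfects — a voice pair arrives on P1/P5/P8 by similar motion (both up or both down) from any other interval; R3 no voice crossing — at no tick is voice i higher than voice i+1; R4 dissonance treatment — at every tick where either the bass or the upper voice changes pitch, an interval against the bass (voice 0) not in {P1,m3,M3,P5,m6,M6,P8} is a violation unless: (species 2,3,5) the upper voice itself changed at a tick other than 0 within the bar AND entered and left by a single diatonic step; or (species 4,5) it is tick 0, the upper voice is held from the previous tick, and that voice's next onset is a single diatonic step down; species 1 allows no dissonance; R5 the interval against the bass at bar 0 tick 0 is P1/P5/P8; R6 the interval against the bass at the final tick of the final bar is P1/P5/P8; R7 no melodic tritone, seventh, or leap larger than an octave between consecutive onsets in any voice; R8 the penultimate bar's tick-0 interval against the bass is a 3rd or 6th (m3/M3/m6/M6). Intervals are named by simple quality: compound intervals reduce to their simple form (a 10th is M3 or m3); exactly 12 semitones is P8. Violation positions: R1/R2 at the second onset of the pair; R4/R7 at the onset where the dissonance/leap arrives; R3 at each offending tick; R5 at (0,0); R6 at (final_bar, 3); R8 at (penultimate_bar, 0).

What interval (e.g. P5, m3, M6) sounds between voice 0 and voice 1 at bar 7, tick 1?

voice 0=G2 voice 1=E3 -> M6

M6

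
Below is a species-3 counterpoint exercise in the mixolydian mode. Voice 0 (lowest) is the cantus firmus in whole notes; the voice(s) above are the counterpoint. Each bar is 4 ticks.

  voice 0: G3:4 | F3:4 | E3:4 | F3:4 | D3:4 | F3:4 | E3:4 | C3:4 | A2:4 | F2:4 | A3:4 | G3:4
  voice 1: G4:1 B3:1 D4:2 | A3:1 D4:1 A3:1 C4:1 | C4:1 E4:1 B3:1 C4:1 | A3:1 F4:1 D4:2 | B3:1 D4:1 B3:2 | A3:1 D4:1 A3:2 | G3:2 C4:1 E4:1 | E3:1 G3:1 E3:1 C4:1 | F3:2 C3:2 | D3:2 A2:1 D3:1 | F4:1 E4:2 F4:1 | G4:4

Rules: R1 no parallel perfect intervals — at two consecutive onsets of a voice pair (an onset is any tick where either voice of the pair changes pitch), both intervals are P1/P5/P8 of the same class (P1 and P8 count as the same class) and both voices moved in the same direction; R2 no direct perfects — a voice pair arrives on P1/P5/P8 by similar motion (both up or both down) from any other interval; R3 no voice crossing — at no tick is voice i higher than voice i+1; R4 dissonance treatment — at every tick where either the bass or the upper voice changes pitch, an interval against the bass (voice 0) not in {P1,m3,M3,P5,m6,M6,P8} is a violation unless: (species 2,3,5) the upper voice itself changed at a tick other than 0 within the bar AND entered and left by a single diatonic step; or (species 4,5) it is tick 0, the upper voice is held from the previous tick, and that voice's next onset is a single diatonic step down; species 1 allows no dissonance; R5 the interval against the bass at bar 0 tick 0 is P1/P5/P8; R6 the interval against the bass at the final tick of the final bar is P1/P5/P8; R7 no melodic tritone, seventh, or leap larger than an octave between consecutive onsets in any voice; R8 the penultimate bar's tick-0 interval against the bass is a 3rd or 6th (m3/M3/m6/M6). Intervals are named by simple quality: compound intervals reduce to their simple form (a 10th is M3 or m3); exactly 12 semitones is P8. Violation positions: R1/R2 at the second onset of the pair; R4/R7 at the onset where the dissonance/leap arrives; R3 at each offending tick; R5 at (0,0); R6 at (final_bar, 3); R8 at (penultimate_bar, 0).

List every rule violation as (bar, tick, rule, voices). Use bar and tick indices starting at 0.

(10, 0, R7, (0,))
(10, 0, R7, (1,))

bar 0: v0=G3 v1=G4 downbeat P8
bar 1: v0=F3 v1=A3 downbeat M3
bar 2: v0=E3 v1=C4 downbeat m6
bar 3: v0=F3 v1=A3 downbeat M3
bar 4: v0=D3 v1=B3 downbeat M6
bar 5: v0=F3 v1=A3 downbeat M3
bar 6: v0=E3 v1=G3 downbeat m3
bar 7: v0=C3 v1=E3 downbeat M3
bar 8: v0=A2 v1=F3 downbeat m6
bar 9: v0=F2 v1=D3 downbeat M6
bar 10: v0=A3 v1=F4 downbeat m6
bar 11: v0=G3 v1=G4 downbeat P8
  -> R7 @ bar 10 tick 0 v(0,): F2->A3 leap 16st
  -> R7 @ bar 10 tick 0 v(1,): D3->F4 leap 15st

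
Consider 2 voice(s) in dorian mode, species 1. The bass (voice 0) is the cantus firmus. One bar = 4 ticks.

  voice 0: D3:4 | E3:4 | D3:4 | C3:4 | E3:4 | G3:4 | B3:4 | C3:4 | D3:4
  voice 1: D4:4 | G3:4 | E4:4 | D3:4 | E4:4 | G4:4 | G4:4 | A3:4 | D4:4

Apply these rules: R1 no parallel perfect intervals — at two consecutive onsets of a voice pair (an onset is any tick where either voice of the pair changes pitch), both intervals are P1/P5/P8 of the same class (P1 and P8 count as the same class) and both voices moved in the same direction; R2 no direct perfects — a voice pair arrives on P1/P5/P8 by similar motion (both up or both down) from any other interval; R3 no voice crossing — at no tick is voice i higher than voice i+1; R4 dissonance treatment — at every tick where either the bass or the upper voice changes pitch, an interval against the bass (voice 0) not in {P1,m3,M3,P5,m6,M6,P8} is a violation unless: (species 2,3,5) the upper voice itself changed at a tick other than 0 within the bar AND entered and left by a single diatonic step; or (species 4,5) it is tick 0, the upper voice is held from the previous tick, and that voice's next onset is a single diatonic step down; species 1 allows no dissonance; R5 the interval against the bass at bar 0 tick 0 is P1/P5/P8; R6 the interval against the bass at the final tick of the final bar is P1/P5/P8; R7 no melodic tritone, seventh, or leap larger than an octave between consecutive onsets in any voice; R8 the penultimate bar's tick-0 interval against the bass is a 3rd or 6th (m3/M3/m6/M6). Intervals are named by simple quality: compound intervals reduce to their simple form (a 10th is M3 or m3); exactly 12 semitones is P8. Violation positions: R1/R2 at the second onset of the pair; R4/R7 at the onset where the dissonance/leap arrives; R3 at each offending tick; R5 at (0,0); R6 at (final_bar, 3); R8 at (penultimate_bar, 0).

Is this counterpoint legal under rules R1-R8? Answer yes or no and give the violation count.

bar 0: v0=D3 v1=D4 (P8)
bar 1: v0=E3 v1=G3 (m3)
bar 2: v0=D3 v1=E4 (M2)
bar 3: v0=C3 v1=D3 (M2)
bar 4: v0=E3 v1=E4 (P8)
bar 5: v0=G3 v1=G4 (P8)
bar 6: v0=B3 v1=G4 (m6)
bar 7: v0=C3 v1=A3 (M6)
bar 8: v0=D3 v1=D4 (P8)
  R4 @ bar2.0: D3/E4 M2 untreated
  R4 @ bar3.0: C3/D3 M2 untreated
  R7 @ bar3.0: E4->D3 leap 14st
  R2 @ bar4.0: C3/D3 M2 -> E3/E4 P8 similar
  R7 @ bar4.0: D3->E4 leap 14st
  R1 @ bar5.0: E3/E4 P8 -> G3/G4 P8 similar
  R7 @ bar7.0: B3->C3 leap 11st
  R7 @ bar7.0: G4->A3 leap 10st
  R2 @ bar8.0: C3/A3 M6 -> D3/D4 P8 similar

No (9 violations)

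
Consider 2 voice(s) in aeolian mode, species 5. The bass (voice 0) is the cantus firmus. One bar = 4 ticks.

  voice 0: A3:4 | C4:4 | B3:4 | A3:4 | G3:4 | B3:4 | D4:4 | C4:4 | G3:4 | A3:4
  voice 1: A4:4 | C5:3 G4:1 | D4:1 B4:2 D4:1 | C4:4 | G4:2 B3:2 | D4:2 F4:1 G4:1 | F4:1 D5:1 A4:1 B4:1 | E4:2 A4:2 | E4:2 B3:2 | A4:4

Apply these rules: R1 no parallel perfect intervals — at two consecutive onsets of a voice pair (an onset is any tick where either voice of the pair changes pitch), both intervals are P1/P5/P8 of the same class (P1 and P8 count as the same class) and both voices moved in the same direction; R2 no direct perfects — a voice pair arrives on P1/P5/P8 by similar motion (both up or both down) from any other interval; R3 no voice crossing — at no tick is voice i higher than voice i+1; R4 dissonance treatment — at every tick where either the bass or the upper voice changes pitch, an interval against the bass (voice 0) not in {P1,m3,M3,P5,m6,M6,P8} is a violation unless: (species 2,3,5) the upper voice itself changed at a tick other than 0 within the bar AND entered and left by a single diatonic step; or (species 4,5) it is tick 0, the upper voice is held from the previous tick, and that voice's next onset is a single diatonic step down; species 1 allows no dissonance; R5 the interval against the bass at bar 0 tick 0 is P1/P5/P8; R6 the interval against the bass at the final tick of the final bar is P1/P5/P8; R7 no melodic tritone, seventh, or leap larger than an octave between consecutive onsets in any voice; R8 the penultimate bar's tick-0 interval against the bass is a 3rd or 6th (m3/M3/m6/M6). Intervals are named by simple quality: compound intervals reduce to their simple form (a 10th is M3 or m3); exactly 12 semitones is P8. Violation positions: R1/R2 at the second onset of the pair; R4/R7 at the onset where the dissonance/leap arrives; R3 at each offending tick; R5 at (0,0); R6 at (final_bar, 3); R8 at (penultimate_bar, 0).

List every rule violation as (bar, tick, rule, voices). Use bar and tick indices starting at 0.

bar 0: v0=A3 v1=A4 downbeat P8
bar 1: v0=C4 v1=C5 downbeat P8
bar 2: v0=B3 v1=D4 downbeat m3
bar 3: v0=A3 v1=C4 downbeat m3
bar 4: v0=G3 v1=G4 downbeat P8
bar 5: v0=B3 v1=D4 downbeat m3
bar 6: v0=D4 v1=F4 downbeat m3
bar 7: v0=C4 v1=E4 downbeat M3
bar 8: v0=G3 v1=E4 downbeat M6
bar 9: v0=A3 v1=A4 downbeat P8
  -> R1 @ bar 1 tick 0 v(0, 1): A3/A4 P8 -> C4/C5 P8 similar
  -> R4 @ bar 5 tick 2 v(0, 1): B3/F4 TT untreated
  -> R2 @ bar 9 tick 0 v(0, 1): G3/B3 M3 -> A3/A4 P8 similar
  -> R7 @ bar 9 tick 0 v(1,): B3->A4 leap 10st

(1, 0, R1, (0, 1))
(5, 2, R4, (0, 1))
(9, 0, R2, (0, 1))
(9, 0, R7, (1,))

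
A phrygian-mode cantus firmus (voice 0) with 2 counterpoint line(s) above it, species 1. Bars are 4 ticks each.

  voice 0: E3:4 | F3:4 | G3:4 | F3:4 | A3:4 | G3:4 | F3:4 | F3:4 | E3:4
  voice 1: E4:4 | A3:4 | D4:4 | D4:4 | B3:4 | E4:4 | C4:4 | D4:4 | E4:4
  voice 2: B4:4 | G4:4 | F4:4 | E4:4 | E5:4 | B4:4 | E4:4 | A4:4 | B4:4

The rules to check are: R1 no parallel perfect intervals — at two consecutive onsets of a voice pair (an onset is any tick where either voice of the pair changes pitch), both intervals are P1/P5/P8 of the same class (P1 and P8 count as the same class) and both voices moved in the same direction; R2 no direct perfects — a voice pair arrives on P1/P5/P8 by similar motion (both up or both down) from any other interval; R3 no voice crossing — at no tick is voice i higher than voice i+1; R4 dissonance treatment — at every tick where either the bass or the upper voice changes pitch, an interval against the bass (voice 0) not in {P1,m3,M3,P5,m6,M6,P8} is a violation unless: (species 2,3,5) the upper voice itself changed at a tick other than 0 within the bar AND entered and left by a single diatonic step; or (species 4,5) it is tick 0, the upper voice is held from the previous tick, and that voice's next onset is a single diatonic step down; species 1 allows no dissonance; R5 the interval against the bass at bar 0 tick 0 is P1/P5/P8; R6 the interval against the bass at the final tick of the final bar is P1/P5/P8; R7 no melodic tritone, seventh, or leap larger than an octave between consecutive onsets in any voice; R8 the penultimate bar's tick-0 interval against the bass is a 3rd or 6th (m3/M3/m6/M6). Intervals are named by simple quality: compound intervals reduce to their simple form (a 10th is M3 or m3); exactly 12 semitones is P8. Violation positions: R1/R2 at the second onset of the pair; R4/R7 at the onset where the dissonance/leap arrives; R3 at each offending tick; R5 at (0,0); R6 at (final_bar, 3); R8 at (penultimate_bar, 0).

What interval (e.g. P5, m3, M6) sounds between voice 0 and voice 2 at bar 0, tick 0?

P5

voice 0=E3 voice 2=B4 -> P5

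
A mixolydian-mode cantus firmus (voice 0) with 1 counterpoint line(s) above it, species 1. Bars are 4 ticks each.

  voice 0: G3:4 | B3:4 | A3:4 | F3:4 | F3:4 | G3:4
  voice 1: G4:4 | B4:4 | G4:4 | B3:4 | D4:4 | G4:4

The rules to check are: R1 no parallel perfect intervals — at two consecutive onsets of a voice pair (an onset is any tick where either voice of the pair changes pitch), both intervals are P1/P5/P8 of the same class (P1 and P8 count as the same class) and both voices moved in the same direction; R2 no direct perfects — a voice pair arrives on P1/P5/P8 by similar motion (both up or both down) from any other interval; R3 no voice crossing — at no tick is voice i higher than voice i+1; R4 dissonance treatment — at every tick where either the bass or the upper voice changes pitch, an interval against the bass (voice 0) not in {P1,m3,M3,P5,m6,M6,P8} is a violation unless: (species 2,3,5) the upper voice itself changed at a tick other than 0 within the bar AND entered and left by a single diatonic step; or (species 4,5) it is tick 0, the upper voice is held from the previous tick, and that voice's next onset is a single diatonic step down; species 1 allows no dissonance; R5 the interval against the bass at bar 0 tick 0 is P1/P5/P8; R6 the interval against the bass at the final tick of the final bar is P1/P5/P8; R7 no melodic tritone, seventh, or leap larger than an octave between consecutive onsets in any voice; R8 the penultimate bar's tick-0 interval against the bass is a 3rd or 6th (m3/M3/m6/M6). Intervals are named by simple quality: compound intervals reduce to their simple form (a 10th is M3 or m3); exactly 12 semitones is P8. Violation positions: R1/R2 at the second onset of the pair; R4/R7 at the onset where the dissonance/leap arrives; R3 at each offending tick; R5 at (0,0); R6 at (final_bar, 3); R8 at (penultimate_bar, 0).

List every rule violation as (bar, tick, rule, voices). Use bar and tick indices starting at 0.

bar 0: v0=G3 v1=G4 downbeat P8
bar 1: v0=B3 v1=B4 downbeat P8
bar 2: v0=A3 v1=G4 downbeat m7
bar 3: v0=F3 v1=B3 downbeat TT
bar 4: v0=F3 v1=D4 downbeat M6
bar 5: v0=G3 v1=G4 downbeat P8
  -> R1 @ bar 1 tick 0 v(0, 1): G3/G4 P8 -> B3/B4 P8 similar
  -> R4 @ bar 2 tick 0 v(0, 1): A3/G4 m7 untreated
  -> R4 @ bar 3 tick 0 v(0, 1): F3/B3 TT untreated
  -> R2 @ bar 5 tick 0 v(0, 1): F3/D4 M6 -> G3/G4 P8 similar

(1, 0, R1, (0, 1))
(2, 0, R4, (0, 1))
(3, 0, R4, (0, 1))
(5, 0, R2, (0, 1))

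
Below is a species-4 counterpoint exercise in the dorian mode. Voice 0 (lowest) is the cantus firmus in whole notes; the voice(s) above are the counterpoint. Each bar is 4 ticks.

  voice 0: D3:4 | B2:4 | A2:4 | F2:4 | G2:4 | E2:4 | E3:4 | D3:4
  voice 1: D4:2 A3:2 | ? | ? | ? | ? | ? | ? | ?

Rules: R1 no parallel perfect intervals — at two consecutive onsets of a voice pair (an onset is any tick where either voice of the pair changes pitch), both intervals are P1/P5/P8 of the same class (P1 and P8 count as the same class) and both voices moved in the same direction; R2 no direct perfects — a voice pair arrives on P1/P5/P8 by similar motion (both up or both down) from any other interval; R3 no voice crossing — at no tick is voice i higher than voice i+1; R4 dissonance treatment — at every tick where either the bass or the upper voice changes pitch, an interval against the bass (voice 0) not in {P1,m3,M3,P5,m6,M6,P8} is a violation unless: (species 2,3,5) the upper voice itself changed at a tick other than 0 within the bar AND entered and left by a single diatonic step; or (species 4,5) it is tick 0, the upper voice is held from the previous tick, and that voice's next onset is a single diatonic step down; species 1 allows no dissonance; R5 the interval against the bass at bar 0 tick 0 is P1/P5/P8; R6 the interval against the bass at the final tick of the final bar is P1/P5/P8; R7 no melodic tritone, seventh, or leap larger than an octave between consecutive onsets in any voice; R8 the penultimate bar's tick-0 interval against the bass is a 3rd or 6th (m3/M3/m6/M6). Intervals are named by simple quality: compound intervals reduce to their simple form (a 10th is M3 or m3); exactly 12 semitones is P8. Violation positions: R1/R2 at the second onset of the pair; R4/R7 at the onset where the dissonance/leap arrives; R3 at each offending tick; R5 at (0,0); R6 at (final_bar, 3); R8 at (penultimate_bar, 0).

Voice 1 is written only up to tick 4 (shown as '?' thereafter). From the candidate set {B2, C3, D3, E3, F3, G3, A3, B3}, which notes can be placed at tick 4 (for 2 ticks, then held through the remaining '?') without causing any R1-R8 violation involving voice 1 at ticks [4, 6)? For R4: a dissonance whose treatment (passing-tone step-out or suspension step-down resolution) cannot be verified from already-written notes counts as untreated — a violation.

B2: violates R2,R7
C3: violates R4
D3: legal
E3: violates R4
F3: violates R4
G3: legal
A3: violates R4
B3: legal

{B3, D3, G3}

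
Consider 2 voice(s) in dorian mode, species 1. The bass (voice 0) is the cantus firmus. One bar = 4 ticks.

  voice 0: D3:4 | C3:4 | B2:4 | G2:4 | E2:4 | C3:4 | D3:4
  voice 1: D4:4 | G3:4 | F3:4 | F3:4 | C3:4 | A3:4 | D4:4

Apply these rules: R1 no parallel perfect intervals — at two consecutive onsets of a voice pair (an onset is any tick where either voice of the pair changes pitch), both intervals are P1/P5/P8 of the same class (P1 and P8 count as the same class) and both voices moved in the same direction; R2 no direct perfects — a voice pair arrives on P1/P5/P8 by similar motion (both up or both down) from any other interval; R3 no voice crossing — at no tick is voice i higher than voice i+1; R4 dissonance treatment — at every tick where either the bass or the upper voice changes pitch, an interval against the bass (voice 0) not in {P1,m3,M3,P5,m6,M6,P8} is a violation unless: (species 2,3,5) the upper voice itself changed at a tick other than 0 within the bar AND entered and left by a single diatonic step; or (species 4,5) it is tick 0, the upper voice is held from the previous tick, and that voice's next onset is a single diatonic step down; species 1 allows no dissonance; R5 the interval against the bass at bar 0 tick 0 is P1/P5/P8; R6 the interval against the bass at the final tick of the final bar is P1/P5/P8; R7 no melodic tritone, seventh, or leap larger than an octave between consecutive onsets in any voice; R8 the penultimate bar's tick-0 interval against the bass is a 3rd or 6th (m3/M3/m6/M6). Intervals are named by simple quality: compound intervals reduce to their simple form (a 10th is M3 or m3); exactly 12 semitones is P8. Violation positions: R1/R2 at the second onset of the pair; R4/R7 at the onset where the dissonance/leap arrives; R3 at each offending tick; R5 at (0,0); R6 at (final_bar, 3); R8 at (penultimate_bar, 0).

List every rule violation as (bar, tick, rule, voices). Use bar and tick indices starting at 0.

bar 0: v0=D3 v1=D4 downbeat P8
bar 1: v0=C3 v1=G3 downbeat P5
bar 2: v0=B2 v1=F3 downbeat TT
bar 3: v0=G2 v1=F3 downbeat m7
bar 4: v0=E2 v1=C3 downbeat m6
bar 5: v0=C3 v1=A3 downbeat M6
bar 6: v0=D3 v1=D4 downbeat P8
  -> R2 @ bar 1 tick 0 v(0, 1): D3/D4 P8 -> C3/G3 P5 similar
  -> R4 @ bar 2 tick 0 v(0, 1): B2/F3 TT untreated
  -> R4 @ bar 3 tick 0 v(0, 1): G2/F3 m7 untreated
  -> R2 @ bar 6 tick 0 v(0, 1): C3/A3 M6 -> D3/D4 P8 similar

(1, 0, R2, (0, 1))
(2, 0, R4, (0, 1))
(3, 0, R4, (0, 1))
(6, 0, R2, (0, 1))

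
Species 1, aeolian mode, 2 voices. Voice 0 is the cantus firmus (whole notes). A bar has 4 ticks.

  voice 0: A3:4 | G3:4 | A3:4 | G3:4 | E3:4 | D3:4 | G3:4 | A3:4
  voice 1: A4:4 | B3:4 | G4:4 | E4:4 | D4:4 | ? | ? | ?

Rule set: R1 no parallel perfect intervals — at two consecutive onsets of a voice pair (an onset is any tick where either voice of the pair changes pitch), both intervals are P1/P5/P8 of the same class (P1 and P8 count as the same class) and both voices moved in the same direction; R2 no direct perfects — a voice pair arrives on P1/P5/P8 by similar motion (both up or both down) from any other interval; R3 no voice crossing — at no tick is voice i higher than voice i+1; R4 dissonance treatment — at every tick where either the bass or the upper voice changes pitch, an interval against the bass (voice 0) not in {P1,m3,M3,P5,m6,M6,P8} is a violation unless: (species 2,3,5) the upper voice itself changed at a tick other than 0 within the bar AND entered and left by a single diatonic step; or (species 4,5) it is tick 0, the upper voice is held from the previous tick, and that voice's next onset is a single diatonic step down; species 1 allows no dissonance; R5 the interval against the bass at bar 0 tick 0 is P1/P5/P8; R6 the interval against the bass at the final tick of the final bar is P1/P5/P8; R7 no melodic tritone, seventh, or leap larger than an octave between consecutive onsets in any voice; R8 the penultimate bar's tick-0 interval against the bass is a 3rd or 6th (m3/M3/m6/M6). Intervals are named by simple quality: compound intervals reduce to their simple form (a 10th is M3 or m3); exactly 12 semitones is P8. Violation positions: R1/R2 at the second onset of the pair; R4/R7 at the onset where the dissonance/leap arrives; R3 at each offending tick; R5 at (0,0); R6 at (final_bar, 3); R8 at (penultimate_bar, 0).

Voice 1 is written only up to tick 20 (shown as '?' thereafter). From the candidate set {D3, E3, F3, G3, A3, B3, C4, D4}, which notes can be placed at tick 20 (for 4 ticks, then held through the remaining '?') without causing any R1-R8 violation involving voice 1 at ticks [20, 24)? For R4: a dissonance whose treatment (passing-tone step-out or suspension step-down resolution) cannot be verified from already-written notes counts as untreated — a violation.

D3: violates R2
E3: violates R4,R7
F3: legal
G3: violates R4
A3: violates R2
B3: legal
C4: violates R4
D4: legal

{B3, D4, F3}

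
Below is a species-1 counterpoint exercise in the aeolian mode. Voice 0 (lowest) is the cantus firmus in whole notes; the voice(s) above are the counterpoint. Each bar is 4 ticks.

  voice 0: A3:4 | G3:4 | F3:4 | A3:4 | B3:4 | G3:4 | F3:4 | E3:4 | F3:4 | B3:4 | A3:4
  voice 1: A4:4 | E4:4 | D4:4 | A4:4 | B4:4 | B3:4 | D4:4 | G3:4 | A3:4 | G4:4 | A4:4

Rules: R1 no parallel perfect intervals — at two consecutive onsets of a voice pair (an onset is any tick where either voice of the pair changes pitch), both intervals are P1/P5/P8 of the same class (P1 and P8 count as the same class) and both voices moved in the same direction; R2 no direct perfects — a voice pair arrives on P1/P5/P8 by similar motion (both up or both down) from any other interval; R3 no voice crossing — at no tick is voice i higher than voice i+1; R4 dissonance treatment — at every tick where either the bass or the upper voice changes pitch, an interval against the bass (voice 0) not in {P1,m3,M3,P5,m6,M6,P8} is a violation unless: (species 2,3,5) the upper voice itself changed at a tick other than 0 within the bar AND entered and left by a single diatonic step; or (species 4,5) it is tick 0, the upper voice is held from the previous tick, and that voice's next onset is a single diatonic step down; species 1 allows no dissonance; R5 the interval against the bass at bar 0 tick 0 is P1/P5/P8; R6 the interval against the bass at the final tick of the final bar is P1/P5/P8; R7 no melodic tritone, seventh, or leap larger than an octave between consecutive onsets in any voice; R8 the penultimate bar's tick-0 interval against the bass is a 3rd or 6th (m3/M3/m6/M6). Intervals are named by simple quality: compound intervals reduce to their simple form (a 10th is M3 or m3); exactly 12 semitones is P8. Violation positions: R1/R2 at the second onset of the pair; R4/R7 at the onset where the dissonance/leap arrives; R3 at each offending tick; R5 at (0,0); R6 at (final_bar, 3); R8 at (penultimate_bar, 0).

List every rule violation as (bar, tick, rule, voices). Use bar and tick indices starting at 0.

bar 0: v0=A3 v1=A4 downbeat P8
bar 1: v0=G3 v1=E4 downbeat M6
bar 2: v0=F3 v1=D4 downbeat M6
bar 3: v0=A3 v1=A4 downbeat P8
bar 4: v0=B3 v1=B4 downbeat P8
bar 5: v0=G3 v1=B3 downbeat M3
bar 6: v0=F3 v1=D4 downbeat M6
bar 7: v0=E3 v1=G3 downbeat m3
bar 8: v0=F3 v1=A3 downbeat M3
bar 9: v0=B3 v1=G4 downbeat m6
bar 10: v0=A3 v1=A4 downbeat P8
  -> R2 @ bar 3 tick 0 v(0, 1): F3/D4 M6 -> A3/A4 P8 similar
  -> R1 @ bar 4 tick 0 v(0, 1): A3/A4 P8 -> B3/B4 P8 similar
  -> R7 @ bar 9 tick 0 v(0,): F3->B3 leap 6st
  -> R7 @ bar 9 tick 0 v(1,): A3->G4 leap 10st

(3, 0, R2, (0, 1))
(4, 0, R1, (0, 1))
(9, 0, R7, (0,))
(9, 0, R7, (1,))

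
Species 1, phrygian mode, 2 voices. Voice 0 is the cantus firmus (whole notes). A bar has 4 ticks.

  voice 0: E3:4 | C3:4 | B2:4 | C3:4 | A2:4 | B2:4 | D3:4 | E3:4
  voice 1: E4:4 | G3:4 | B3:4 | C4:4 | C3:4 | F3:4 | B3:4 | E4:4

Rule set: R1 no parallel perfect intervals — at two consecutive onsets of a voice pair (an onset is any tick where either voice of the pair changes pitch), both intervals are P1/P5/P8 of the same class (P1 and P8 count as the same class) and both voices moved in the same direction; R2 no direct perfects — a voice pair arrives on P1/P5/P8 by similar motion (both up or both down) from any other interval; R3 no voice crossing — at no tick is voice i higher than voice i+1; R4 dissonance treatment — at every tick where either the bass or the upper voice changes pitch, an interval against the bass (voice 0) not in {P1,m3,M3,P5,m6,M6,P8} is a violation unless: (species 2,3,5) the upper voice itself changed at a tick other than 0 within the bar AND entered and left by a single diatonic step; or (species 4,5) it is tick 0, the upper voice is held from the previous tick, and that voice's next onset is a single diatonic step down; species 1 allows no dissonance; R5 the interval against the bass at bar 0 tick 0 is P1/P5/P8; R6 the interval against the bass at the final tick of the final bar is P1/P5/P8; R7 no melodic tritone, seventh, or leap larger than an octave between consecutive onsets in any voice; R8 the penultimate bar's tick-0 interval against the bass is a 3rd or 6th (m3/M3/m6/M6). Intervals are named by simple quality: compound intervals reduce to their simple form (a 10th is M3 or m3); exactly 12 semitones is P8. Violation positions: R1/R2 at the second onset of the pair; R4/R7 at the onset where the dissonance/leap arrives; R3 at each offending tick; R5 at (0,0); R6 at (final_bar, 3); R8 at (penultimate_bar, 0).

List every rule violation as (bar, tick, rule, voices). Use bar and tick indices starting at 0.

(1, 0, R2, (0, 1))
(3, 0, R1, (0, 1))
(5, 0, R4, (0, 1))
(6, 0, R7, (1,))
(7, 0, R2, (0, 1))

bar 0: v0=E3 v1=E4 downbeat P8
bar 1: v0=C3 v1=G3 downbeat P5
bar 2: v0=B2 v1=B3 downbeat P8
bar 3: v0=C3 v1=C4 downbeat P8
bar 4: v0=A2 v1=C3 downbeat m3
bar 5: v0=B2 v1=F3 downbeat TT
bar 6: v0=D3 v1=B3 downbeat M6
bar 7: v0=E3 v1=E4 downbeat P8
  -> R2 @ bar 1 tick 0 v(0, 1): E3/E4 P8 -> C3/G3 P5 similar
  -> R1 @ bar 3 tick 0 v(0, 1): B2/B3 P8 -> C3/C4 P8 similar
  -> R4 @ bar 5 tick 0 v(0, 1): B2/F3 TT untreated
  -> R7 @ bar 6 tick 0 v(1,): F3->B3 leap 6st
  -> R2 @ bar 7 tick 0 v(0, 1): D3/B3 M6 -> E3/E4 P8 similar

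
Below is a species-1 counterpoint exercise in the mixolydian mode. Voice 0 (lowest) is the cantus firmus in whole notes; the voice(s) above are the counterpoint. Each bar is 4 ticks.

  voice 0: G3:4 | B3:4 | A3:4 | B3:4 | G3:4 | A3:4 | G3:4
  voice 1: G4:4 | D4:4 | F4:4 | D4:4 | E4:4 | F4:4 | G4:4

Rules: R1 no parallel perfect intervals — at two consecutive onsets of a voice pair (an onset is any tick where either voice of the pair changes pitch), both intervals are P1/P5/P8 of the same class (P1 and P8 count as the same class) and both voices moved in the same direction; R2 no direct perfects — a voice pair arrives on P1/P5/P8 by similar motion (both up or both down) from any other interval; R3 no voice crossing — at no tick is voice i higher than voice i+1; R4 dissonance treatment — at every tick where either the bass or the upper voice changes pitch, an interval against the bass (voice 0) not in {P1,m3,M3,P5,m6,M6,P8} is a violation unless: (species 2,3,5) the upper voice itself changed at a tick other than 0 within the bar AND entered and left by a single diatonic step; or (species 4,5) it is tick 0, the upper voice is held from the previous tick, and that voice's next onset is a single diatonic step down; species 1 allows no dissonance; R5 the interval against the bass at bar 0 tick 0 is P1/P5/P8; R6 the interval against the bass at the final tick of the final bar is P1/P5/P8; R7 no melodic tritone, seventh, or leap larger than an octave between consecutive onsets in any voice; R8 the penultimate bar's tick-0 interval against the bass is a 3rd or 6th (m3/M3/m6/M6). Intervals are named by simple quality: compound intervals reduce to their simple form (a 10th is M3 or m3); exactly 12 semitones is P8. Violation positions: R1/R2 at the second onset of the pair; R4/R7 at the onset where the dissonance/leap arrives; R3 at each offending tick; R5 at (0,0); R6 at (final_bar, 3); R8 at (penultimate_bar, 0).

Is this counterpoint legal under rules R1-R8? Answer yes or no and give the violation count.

bar 0: v0=G3 v1=G4 (P8)
bar 1: v0=B3 v1=D4 (m3)
bar 2: v0=A3 v1=F4 (m6)
bar 3: v0=B3 v1=D4 (m3)
bar 4: v0=G3 v1=E4 (M6)
bar 5: v0=A3 v1=F4 (m6)
bar 6: v0=G3 v1=G4 (P8)

Yes (0 violations)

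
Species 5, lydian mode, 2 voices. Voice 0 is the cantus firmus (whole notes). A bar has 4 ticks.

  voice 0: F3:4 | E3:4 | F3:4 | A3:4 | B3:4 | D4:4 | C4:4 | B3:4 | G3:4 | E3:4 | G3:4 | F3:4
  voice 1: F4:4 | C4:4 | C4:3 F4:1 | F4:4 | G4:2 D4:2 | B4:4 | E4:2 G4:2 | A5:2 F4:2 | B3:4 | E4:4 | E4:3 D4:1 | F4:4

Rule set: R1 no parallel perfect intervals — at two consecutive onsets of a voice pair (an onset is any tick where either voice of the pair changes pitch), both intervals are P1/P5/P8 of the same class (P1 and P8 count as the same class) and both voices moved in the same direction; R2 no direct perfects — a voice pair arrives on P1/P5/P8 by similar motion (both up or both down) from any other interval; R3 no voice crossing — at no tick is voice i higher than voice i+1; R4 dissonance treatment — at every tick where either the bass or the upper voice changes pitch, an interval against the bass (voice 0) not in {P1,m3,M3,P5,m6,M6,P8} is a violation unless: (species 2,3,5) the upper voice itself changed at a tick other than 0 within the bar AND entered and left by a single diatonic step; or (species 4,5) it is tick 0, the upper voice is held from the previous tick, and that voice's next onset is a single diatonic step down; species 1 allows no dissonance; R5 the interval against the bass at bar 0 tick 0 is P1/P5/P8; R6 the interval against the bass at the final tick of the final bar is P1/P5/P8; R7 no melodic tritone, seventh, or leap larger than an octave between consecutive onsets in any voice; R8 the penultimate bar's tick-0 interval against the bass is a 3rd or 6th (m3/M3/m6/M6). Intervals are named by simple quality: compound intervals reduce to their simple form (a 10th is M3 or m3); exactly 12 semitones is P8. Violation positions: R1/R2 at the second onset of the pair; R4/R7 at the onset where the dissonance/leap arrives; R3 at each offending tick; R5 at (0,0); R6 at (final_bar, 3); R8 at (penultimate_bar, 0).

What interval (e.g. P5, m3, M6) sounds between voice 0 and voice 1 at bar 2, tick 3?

voice 0=F3 voice 1=F4 -> P8

P8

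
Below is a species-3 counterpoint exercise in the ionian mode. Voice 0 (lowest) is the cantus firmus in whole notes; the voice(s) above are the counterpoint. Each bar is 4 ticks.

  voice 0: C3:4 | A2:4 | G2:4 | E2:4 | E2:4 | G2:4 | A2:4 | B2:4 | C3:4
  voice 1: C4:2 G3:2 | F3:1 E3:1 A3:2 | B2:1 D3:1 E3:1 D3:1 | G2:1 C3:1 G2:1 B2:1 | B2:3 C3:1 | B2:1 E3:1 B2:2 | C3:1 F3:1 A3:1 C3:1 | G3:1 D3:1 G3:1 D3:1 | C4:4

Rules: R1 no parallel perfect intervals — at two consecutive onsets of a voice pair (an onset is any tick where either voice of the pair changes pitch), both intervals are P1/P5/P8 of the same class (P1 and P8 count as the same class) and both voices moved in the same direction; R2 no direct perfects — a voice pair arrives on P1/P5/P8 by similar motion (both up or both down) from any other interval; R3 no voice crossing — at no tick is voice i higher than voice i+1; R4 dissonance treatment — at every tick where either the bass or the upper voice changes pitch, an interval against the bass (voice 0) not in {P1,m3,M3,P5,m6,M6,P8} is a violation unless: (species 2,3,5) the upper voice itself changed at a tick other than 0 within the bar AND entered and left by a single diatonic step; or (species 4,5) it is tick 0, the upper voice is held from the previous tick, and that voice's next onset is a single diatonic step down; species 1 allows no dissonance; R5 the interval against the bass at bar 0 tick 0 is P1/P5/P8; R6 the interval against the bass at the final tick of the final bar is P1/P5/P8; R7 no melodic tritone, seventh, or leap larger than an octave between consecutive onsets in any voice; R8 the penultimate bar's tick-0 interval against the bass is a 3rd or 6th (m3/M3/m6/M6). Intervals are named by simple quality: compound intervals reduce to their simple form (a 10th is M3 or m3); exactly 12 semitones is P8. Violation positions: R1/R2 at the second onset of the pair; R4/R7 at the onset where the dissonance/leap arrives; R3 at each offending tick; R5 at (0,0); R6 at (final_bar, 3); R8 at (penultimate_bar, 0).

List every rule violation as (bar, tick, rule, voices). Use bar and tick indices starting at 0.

bar 0: v0=C3 v1=C4 downbeat P8
bar 1: v0=A2 v1=F3 downbeat m6
bar 2: v0=G2 v1=B2 downbeat M3
bar 3: v0=E2 v1=G2 downbeat m3
bar 4: v0=E2 v1=B2 downbeat P5
bar 5: v0=G2 v1=B2 downbeat M3
bar 6: v0=A2 v1=C3 downbeat m3
bar 7: v0=B2 v1=G3 downbeat m6
bar 8: v0=C3 v1=C4 downbeat P8
  -> R7 @ bar 2 tick 0 v(1,): A3->B2 leap 10st
  -> R2 @ bar 8 tick 0 v(0, 1): B2/D3 m3 -> C3/C4 P8 similar
  -> R7 @ bar 8 tick 0 v(1,): D3->C4 leap 10st

(2, 0, R7, (1,))
(8, 0, R2, (0, 1))
(8, 0, R7, (1,))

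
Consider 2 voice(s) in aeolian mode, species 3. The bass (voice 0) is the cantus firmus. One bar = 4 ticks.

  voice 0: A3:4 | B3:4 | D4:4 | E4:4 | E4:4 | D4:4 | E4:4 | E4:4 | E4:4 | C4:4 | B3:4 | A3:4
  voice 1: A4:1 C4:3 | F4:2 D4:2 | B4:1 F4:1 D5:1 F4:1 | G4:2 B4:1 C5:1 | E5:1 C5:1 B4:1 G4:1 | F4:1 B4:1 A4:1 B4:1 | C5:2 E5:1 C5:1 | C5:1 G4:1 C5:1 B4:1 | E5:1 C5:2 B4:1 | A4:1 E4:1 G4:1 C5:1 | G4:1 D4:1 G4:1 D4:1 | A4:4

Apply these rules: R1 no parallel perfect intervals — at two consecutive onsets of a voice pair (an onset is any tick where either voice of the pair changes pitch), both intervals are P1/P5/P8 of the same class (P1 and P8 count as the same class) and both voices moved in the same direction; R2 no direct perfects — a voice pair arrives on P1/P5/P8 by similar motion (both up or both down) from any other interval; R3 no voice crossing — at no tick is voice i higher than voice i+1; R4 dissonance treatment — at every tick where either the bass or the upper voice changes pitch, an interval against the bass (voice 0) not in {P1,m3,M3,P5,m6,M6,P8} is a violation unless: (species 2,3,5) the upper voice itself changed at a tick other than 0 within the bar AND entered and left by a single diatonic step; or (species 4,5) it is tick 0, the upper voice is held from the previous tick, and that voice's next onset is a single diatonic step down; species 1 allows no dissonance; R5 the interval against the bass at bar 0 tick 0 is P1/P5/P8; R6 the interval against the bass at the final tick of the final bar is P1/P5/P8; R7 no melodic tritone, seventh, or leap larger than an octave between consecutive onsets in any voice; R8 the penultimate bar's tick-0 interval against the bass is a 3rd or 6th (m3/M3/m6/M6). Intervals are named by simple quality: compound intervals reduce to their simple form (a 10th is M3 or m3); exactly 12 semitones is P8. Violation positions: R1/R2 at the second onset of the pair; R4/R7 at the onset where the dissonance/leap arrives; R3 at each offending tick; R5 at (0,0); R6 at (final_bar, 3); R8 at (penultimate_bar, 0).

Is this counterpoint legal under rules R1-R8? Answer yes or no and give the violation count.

No (3 violations)

bar 0: v0=A3 v1=A4 (P8)
bar 1: v0=B3 v1=F4 (TT)
bar 2: v0=D4 v1=B4 (M6)
bar 3: v0=E4 v1=G4 (m3)
bar 4: v0=E4 v1=E5 (P8)
bar 5: v0=D4 v1=F4 (m3)
bar 6: v0=E4 v1=C5 (m6)
bar 7: v0=E4 v1=C5 (m6)
bar 8: v0=E4 v1=E5 (P8)
bar 9: v0=C4 v1=A4 (M6)
bar 10: v0=B3 v1=G4 (m6)
bar 11: v0=A3 v1=A4 (P8)
  R4 @ bar1.0: B3/F4 TT untreated
  R7 @ bar2.1: B4->F4 leap 6st
  R7 @ bar5.1: F4->B4 leap 6st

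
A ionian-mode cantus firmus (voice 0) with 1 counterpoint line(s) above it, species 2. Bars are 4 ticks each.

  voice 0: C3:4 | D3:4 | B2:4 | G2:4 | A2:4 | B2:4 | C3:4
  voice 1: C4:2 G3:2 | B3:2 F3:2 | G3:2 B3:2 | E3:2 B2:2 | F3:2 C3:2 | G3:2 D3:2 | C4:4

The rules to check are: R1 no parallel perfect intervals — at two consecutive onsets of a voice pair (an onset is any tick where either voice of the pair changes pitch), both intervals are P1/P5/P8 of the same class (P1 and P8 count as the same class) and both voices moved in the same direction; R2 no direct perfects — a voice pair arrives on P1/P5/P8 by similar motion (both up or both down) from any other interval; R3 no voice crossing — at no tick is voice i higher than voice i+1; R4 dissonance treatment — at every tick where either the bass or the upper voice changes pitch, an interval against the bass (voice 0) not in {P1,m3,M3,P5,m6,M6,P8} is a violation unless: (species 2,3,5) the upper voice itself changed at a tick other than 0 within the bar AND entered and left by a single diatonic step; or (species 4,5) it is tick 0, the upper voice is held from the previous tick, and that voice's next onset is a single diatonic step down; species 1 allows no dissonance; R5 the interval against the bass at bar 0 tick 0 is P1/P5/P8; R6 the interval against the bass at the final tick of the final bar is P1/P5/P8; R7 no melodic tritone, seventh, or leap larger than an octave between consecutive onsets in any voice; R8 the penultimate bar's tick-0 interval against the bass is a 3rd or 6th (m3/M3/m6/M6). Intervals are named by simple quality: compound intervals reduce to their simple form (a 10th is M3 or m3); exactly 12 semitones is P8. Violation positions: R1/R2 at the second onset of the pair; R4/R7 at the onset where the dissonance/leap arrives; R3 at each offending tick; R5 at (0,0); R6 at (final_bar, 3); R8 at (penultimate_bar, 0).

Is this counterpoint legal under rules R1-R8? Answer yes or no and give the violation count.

bar 0: v0=C3 v1=C4 (P8)
bar 1: v0=D3 v1=B3 (M6)
bar 2: v0=B2 v1=G3 (m6)
bar 3: v0=G2 v1=E3 (M6)
bar 4: v0=A2 v1=F3 (m6)
bar 5: v0=B2 v1=G3 (m6)
bar 6: v0=C3 v1=C4 (P8)
  R7 @ bar1.2: B3->F3 leap 6st
  R7 @ bar4.0: B2->F3 leap 6st
  R2 @ bar6.0: B2/D3 m3 -> C3/C4 P8 similar
  R7 @ bar6.0: D3->C4 leap 10st

No (4 violations)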